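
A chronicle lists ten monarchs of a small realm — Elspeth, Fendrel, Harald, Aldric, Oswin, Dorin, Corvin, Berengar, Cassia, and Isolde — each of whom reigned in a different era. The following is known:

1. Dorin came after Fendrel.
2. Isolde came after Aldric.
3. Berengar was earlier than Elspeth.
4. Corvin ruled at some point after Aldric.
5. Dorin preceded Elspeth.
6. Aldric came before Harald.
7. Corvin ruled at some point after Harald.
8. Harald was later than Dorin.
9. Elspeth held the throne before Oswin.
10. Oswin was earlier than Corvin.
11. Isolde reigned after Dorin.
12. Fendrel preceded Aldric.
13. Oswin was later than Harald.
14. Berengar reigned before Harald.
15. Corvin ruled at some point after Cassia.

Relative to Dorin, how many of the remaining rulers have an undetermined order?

3

Forced before Dorin: Fendrel; forced after Dorin: Corvin, Elspeth, Harald, Isolde, and Oswin.
That leaves Aldric, Berengar, and Cassia with no forced order relative to Dorin — 3.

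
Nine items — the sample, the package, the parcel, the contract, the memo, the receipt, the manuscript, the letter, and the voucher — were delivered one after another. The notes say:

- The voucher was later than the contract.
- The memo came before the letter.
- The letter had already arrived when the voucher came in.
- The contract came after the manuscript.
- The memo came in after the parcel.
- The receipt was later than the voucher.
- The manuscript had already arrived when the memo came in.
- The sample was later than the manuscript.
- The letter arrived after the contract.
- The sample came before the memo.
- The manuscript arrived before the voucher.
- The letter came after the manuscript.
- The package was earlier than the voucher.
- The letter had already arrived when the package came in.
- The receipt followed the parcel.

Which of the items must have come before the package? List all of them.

the contract, the letter, the manuscript, the memo, the parcel, the sample

Directly stated before the package: the letter.
The contract reaches the package via the contract → the letter → the package.
The manuscript reaches the package via the manuscript → the letter → the package.
The memo reaches the package via the memo → the letter → the package.
Likewise the parcel and the sample each reach the package by chaining the stated constraints.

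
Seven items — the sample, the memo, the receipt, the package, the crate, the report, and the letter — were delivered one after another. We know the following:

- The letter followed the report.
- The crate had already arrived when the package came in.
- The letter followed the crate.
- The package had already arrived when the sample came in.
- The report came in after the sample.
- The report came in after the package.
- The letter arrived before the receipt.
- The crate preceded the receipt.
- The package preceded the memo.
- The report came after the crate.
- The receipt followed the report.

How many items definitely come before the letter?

4

Directly stated before the letter: the crate and the report.
The package reaches the letter via the package → the report → the letter.
The sample reaches the letter via the sample → the report → the letter.
No chain forces the receipt (or any of the others) ahead of the letter.
That's the crate, the package, the report, and the sample — 4 in all.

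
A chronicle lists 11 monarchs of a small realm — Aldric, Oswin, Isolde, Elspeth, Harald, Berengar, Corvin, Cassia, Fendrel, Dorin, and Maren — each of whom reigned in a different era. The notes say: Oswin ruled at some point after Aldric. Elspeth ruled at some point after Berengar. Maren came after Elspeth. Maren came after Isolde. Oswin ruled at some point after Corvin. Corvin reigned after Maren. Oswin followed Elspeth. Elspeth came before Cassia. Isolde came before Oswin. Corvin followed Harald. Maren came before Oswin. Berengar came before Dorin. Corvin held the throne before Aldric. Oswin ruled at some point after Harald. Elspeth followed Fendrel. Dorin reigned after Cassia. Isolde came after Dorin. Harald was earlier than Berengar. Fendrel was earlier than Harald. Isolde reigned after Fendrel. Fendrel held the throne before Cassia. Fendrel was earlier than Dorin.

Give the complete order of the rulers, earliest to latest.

Fendrel, Harald, Berengar, Elspeth, Cassia, Dorin, Isolde, Maren, Corvin, Aldric, Oswin

The constraints fix every adjacent pair, so only one ordering works:
Fendrel → Harald → Berengar → Elspeth → Cassia → Dorin → Isolde → Maren → Corvin → Aldric → Oswin.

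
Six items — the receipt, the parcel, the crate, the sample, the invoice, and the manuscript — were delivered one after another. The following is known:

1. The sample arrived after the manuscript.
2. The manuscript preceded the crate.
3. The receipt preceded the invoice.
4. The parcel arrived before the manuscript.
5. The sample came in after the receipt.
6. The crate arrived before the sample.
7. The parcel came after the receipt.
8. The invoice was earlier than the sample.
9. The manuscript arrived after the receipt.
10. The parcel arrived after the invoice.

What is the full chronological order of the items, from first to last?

the receipt, the invoice, the parcel, the manuscript, the crate, the sample

The constraints fix every adjacent pair, so only one ordering works:
the receipt → the invoice → the parcel → the manuscript → the crate → the sample.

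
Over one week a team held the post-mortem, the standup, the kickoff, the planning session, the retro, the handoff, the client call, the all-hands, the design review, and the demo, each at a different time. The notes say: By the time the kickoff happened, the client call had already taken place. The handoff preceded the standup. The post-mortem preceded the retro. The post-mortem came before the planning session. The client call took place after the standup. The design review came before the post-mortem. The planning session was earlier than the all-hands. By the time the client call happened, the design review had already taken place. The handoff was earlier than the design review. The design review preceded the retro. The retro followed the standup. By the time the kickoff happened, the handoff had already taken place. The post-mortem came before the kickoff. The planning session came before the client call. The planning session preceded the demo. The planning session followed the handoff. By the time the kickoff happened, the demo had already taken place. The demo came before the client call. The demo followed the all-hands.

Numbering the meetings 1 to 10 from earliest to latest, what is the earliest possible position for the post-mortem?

3

The design review and the handoff must both come before the post-mortem — 2 forced predecessors.
Nothing else is forced ahead of the post-mortem, so its earliest slot is position 2 + 1 = 3.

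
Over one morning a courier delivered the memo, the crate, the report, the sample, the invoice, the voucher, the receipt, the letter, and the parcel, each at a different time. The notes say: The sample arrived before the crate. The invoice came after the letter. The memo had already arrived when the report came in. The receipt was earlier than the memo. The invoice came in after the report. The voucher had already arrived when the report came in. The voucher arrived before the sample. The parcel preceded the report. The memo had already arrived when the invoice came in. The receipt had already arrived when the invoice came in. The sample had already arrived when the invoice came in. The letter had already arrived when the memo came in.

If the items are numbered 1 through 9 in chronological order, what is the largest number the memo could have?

7

The memo must come before the invoice and the report — 2 items forced after it.
Everything else can be placed before the memo in some valid order, so the memo can sit as late as position 9 − 2 = 7.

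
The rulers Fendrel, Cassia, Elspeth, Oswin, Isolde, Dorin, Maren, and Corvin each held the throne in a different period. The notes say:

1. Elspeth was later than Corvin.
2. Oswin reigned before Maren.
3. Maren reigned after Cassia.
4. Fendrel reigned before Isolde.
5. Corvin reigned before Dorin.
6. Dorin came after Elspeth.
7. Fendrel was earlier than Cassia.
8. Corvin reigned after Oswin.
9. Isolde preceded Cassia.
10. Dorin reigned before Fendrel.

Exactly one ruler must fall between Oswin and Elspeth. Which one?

Corvin

Tracing the constraints gives Oswin → Corvin → Elspeth, so Corvin sits after Oswin and before Elspeth.
No other ruler is forced both after Oswin and before Elspeth.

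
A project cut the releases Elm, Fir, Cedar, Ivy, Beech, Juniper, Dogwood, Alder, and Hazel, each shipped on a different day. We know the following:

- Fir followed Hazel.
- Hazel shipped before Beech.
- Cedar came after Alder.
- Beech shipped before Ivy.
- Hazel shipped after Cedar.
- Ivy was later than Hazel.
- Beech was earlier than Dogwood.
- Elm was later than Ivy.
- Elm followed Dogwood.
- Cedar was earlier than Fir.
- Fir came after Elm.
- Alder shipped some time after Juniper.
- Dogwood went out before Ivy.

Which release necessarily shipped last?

Fir

Every other release has a chain of constraints placing it before Fir, so Fir is last.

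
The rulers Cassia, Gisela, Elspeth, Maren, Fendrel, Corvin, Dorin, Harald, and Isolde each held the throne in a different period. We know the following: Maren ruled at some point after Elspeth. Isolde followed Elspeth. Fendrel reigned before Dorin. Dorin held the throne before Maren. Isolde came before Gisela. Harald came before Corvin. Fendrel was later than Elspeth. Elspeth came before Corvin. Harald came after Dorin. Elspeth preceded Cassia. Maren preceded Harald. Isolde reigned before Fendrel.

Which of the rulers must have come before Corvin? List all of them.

Dorin, Elspeth, Fendrel, Harald, Isolde, Maren

Directly stated before Corvin: Elspeth and Harald.
Dorin reaches Corvin via Dorin → Harald → Corvin.
Fendrel reaches Corvin via Fendrel → Dorin → Harald → Corvin.
Isolde reaches Corvin via Isolde → Fendrel → Dorin → Harald → Corvin.
Likewise Maren reaches Corvin by chaining the stated constraints.
No chain forces Cassia (or any of the others) ahead of Corvin.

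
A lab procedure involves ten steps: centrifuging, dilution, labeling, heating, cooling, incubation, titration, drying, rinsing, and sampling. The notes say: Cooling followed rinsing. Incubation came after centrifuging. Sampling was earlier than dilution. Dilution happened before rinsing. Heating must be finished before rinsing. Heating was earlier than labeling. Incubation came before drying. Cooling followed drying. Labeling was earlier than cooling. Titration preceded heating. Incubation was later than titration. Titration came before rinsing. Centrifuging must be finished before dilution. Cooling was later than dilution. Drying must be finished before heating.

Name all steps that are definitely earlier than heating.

centrifuging, drying, incubation, titration

Directly stated before heating: drying and titration.
Centrifuging reaches heating via centrifuging → incubation → drying → heating.
Incubation reaches heating via incubation → drying → heating.
No chain forces dilution (or any of the others) ahead of heating.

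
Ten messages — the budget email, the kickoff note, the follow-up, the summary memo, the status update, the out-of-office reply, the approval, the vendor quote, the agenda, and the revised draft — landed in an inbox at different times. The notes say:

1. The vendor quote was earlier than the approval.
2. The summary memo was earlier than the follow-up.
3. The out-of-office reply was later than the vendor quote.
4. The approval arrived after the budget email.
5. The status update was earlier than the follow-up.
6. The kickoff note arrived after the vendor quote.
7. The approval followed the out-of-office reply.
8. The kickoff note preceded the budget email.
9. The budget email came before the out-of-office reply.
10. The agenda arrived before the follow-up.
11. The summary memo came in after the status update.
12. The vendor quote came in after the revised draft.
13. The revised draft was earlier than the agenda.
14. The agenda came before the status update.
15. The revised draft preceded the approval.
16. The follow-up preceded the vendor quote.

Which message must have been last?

Every other message has a chain of constraints placing it before the approval, so the approval is last.

the approval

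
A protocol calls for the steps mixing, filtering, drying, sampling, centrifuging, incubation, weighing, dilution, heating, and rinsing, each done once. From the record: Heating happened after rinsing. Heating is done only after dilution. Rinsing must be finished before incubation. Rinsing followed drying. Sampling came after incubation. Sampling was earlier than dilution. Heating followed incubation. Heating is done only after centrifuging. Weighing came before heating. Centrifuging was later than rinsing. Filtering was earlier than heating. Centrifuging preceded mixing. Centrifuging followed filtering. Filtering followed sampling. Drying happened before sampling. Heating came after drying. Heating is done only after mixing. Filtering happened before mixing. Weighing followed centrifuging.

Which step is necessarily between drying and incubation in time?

rinsing

Tracing the constraints gives drying → rinsing → incubation, so rinsing sits after drying and before incubation.
No other step is forced both after drying and before incubation.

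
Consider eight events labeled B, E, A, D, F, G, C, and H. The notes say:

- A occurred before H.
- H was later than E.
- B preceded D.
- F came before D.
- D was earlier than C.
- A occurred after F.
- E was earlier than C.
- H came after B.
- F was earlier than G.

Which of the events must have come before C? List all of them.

B, D, E, F

Directly stated before C: D and E.
B reaches C via B → D → C.
F reaches C via F → D → C.
No chain forces G (or any of the others) ahead of C.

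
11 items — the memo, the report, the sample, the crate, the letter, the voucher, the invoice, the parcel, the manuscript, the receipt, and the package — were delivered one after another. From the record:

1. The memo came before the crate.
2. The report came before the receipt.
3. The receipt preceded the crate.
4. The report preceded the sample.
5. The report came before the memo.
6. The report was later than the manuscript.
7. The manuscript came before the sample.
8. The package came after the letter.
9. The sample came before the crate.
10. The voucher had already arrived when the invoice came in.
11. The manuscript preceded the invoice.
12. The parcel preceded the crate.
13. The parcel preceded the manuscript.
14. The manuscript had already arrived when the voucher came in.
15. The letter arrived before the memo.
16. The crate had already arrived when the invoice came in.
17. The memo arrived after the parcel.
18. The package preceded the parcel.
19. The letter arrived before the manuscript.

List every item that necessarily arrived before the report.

Directly stated before the report: the manuscript.
The letter reaches the report via the letter → the manuscript → the report.
The package reaches the report via the package → the parcel → the manuscript → the report.
The parcel reaches the report via the parcel → the manuscript → the report.

the letter, the manuscript, the package, the parcel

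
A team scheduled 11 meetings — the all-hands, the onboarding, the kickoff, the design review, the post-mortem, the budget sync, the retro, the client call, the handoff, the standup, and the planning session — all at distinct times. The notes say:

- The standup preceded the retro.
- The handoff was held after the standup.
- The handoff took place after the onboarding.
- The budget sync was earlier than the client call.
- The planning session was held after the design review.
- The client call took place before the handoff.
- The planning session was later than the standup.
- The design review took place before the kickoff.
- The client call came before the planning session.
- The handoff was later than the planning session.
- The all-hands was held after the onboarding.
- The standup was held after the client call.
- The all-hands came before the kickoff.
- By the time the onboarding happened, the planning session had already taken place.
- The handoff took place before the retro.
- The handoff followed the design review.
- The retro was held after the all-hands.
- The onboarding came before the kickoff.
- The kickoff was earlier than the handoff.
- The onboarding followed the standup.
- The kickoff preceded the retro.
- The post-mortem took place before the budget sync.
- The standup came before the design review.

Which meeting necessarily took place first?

The post-mortem has a chain of constraints placing it before every other meeting, so the post-mortem must be first.

the post-mortem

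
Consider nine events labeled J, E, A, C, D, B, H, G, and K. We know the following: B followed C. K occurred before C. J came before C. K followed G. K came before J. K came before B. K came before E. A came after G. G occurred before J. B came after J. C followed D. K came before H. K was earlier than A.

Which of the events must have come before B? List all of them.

Directly stated before B: C, J, and K.
D reaches B via D → C → B.
G reaches B via G → J → B.
No chain forces A (or any of the others) ahead of B.

C, D, G, J, K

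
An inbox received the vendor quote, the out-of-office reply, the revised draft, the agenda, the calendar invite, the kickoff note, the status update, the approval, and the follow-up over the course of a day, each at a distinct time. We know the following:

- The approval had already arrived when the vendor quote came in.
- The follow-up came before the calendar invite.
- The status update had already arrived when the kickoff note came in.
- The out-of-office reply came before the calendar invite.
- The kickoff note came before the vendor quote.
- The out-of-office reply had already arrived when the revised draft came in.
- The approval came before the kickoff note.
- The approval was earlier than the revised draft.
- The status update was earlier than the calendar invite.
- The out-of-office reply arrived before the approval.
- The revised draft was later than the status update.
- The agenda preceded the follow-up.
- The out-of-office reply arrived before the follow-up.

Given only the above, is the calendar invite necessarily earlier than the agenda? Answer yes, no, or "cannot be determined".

Tracing the constraints gives the agenda → the follow-up → the calendar invite, so the agenda must come before the calendar invite.
That means the calendar invite cannot be before the agenda.

no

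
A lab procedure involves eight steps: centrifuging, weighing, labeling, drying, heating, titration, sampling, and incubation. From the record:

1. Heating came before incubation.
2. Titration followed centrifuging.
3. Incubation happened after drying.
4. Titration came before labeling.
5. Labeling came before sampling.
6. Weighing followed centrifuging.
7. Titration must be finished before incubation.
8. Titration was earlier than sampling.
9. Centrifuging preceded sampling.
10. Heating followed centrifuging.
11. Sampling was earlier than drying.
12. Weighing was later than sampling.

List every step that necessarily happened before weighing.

Directly stated before weighing: centrifuging and sampling.
Labeling reaches weighing via labeling → sampling → weighing.
Titration reaches weighing via titration → sampling → weighing.
No chain forces heating (or any of the others) ahead of weighing.

centrifuging, labeling, sampling, titration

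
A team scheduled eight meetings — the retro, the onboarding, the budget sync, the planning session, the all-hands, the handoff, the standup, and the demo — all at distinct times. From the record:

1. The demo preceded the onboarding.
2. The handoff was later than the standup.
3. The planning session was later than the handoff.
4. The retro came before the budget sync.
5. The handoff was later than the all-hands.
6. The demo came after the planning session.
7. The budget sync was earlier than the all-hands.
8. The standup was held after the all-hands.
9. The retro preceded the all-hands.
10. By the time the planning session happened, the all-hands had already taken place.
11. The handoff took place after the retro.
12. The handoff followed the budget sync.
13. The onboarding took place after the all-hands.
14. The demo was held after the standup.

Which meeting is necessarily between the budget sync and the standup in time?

Tracing the constraints gives the budget sync → the all-hands → the standup, so the all-hands sits after the budget sync and before the standup.
No other meeting is forced both after the budget sync and before the standup.

the all-hands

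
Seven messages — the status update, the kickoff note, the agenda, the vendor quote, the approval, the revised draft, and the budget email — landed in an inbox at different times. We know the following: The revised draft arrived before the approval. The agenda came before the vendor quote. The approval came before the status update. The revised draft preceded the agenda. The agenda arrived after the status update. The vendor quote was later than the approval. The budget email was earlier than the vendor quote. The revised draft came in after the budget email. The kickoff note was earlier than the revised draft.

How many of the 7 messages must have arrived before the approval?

Directly stated before the approval: the revised draft.
The budget email reaches the approval via the budget email → the revised draft → the approval.
The kickoff note reaches the approval via the kickoff note → the revised draft → the approval.
No chain forces the agenda (or any of the others) ahead of the approval.
That's the budget email, the kickoff note, and the revised draft — 3 in all.

3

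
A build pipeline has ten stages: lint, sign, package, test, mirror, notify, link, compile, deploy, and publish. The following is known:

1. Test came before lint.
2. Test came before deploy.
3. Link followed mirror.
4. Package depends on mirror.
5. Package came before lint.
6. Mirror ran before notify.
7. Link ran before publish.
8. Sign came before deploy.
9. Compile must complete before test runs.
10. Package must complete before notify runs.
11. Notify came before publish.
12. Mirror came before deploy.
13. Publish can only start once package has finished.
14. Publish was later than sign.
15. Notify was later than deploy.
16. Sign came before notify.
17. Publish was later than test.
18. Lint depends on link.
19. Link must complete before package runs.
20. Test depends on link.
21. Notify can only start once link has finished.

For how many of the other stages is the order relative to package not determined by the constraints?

Forced before package: link and mirror; forced after package: lint, notify, and publish.
That leaves compile, deploy, sign, and test with no forced order relative to package — 4.

4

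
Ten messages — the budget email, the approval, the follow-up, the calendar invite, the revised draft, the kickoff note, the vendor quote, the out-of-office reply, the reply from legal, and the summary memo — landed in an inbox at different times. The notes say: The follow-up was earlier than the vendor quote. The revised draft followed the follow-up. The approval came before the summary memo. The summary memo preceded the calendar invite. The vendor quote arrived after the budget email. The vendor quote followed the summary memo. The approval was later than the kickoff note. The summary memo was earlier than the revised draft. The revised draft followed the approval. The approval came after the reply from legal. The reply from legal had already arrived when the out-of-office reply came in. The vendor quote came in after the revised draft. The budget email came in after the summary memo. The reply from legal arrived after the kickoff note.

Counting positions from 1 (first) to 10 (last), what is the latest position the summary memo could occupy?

6

The summary memo must come before the budget email, the calendar invite, the revised draft, and the vendor quote — 4 messages forced after it.
Everything else can be placed before the summary memo in some valid order, so the summary memo can sit as late as position 10 − 4 = 6.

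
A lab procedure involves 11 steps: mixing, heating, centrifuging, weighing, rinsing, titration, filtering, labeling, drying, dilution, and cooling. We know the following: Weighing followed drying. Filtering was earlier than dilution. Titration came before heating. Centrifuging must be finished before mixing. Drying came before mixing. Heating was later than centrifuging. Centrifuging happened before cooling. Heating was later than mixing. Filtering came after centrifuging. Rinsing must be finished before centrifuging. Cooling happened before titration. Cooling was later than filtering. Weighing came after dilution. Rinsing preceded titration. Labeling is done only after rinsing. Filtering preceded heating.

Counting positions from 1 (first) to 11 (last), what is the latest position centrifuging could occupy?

4

Centrifuging must come before cooling, dilution, filtering, heating, mixing, titration, and weighing — 7 steps forced after it.
Everything else can be placed before centrifuging in some valid order, so centrifuging can sit as late as position 11 − 7 = 4.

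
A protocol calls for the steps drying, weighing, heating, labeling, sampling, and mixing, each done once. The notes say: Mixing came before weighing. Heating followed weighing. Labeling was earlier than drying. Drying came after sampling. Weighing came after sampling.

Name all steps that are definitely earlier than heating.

Directly stated before heating: weighing.
Mixing reaches heating via mixing → weighing → heating.
Sampling reaches heating via sampling → weighing → heating.
No chain forces drying (or any of the others) ahead of heating.

mixing, sampling, weighing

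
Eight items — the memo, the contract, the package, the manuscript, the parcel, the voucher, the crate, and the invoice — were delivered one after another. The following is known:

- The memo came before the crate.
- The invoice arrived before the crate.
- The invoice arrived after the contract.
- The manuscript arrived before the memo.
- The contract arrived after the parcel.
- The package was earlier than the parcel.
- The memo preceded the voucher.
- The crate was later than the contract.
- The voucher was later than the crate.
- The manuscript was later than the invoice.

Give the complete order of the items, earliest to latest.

The constraints fix every adjacent pair, so only one ordering works:
the package → the parcel → the contract → the invoice → the manuscript → the memo → the crate → the voucher.

the package, the parcel, the contract, the invoice, the manuscript, the memo, the crate, the voucher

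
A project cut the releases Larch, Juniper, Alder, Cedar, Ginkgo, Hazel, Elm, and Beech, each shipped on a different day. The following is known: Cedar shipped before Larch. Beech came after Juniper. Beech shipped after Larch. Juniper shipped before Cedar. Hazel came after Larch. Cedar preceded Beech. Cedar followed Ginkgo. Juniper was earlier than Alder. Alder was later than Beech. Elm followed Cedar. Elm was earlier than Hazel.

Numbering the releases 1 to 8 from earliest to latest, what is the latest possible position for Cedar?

Cedar must come before Alder, Beech, Elm, Hazel, and Larch — 5 releases forced after it.
Everything else can be placed before Cedar in some valid order, so Cedar can sit as late as position 8 − 5 = 3.

3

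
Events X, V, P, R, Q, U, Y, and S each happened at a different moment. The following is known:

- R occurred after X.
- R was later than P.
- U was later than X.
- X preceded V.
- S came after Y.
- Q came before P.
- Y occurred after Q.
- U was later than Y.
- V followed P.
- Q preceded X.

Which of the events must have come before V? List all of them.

P, Q, X

Directly stated before V: P and X.
Q reaches V via Q → P → V.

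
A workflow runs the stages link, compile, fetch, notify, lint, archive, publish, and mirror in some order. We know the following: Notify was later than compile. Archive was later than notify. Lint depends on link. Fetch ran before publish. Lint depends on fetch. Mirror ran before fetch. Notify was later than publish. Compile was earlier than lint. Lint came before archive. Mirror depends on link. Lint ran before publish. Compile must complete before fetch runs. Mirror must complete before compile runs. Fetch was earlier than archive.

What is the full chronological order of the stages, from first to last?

The constraints fix every adjacent pair, so only one ordering works:
link → mirror → compile → fetch → lint → publish → notify → archive.

link, mirror, compile, fetch, lint, publish, notify, archive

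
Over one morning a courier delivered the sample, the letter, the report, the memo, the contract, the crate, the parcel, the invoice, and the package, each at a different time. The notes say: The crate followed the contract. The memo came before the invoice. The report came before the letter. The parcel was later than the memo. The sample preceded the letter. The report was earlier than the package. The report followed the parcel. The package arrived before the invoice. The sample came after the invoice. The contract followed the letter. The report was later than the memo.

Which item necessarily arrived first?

The memo has a chain of constraints placing it before every other item, so the memo must be first.

the memo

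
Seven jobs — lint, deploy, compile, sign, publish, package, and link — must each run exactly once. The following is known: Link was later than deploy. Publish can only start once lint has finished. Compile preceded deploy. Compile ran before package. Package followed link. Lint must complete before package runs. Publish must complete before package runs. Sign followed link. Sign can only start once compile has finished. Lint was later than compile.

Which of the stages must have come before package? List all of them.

compile, deploy, link, lint, publish

Directly stated before package: compile, link, lint, and publish.
Deploy reaches package via deploy → link → package.
No chain forces sign ahead of package.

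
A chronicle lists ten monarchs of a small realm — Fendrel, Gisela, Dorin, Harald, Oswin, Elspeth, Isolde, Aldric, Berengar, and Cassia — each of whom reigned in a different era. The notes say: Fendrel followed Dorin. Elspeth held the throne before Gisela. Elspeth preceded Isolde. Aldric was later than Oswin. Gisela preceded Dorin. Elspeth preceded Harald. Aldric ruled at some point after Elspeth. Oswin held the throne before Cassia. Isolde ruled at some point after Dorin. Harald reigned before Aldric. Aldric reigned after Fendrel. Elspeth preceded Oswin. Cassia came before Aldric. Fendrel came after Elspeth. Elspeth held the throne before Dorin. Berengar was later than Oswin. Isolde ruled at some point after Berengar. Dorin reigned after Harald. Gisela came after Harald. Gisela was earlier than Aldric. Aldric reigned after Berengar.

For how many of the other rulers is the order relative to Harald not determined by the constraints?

3

Forced before Harald: Elspeth; forced after Harald: Aldric, Dorin, Fendrel, Gisela, and Isolde.
That leaves Berengar, Cassia, and Oswin with no forced order relative to Harald — 3.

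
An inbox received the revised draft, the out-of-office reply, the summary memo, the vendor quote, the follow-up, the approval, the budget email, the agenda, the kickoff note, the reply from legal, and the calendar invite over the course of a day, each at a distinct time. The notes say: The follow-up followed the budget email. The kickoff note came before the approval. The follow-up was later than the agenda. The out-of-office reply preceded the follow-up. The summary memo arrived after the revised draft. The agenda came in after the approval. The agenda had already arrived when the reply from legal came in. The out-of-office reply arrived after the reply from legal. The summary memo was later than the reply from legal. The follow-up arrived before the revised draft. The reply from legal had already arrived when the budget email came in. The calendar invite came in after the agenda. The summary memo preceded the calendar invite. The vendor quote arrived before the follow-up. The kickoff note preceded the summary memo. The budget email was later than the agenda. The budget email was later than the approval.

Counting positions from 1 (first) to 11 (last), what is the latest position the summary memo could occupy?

The summary memo must come before the calendar invite — 1 message forced after it.
Everything else can be placed before the summary memo in some valid order, so the summary memo can sit as late as position 11 − 1 = 10.

10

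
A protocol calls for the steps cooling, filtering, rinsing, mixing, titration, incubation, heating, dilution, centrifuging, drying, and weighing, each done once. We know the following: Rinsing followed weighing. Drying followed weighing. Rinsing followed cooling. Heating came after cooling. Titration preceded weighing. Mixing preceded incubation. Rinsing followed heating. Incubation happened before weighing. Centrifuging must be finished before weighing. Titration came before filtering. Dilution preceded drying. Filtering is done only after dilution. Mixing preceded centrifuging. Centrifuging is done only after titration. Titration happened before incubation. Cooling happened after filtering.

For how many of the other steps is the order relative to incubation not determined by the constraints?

Forced before incubation: mixing and titration; forced after incubation: drying, rinsing, and weighing.
That leaves centrifuging, cooling, dilution, filtering, and heating with no forced order relative to incubation — 5.

5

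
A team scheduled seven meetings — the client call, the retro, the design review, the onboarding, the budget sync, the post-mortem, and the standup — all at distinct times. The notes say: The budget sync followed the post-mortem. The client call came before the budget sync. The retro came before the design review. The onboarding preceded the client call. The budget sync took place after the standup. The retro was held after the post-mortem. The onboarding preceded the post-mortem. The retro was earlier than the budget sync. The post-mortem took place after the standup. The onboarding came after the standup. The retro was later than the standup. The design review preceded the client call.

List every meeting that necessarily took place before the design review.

Directly stated before the design review: the retro.
The onboarding reaches the design review via the onboarding → the post-mortem → the retro → the design review.
The post-mortem reaches the design review via the post-mortem → the retro → the design review.
The standup reaches the design review via the standup → the retro → the design review.

the onboarding, the post-mortem, the retro, the standup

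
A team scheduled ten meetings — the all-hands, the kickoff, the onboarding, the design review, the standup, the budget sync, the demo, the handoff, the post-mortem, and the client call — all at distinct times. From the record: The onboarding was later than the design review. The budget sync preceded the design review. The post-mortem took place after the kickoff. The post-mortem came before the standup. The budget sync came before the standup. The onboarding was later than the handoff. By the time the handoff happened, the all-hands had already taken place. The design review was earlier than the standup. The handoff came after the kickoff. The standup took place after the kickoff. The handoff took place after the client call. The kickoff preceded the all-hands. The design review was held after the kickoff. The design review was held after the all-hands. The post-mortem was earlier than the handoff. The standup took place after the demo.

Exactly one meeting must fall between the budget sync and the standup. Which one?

the design review

Tracing the constraints gives the budget sync → the design review → the standup, so the design review sits after the budget sync and before the standup.
No other meeting is forced both after the budget sync and before the standup.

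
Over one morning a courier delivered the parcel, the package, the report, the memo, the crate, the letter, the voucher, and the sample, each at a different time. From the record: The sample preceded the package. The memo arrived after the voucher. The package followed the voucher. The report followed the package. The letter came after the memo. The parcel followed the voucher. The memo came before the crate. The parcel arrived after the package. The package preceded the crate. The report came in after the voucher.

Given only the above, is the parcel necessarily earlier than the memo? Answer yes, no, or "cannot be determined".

cannot be determined

No chain of stated constraints runs from the parcel to the memo, and none runs from the memo to the parcel either.
So the relative order of the parcel and the memo is not fixed by the given facts.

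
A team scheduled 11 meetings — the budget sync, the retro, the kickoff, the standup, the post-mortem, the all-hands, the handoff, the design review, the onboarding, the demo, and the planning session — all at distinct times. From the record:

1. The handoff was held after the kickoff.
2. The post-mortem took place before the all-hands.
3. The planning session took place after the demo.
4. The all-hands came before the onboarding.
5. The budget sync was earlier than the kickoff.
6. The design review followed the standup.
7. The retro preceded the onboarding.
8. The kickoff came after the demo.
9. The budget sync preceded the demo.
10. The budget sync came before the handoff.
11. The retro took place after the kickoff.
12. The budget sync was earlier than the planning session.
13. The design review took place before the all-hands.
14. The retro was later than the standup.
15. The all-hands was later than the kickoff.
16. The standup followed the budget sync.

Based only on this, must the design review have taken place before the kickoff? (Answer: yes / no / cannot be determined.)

No chain of stated constraints runs from the design review to the kickoff, and none runs from the kickoff to the design review either.
So the relative order of the design review and the kickoff is not fixed by the given facts.

cannot be determined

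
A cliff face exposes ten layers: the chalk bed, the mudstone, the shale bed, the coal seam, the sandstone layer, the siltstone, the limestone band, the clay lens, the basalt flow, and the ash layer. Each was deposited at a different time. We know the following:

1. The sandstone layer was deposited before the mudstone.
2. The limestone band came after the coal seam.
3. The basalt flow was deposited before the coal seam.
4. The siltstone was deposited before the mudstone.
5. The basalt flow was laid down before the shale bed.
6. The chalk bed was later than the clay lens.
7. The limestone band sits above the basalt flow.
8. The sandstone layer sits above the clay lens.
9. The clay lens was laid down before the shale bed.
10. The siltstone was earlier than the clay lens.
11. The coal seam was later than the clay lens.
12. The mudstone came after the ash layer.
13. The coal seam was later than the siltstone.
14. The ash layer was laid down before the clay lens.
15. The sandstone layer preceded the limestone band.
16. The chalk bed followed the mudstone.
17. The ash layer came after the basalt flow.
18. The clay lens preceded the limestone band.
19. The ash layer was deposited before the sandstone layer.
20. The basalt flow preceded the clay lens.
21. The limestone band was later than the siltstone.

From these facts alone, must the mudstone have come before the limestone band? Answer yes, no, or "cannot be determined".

No chain of stated constraints runs from the mudstone to the limestone band, and none runs from the limestone band to the mudstone either.
So the relative order of the mudstone and the limestone band is not fixed by the given facts.

cannot be determined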